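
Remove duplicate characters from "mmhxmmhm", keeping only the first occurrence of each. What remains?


Input: 'mmhxmmhm'
Operation: keep first occurrence of each character
Scan: s[0]='m' new -> keep; s[1]='m' seen -> skip; s[2]='h' new -> keep; s[3]='x' new -> keep; s[4]='m' seen -> skip; s[5]='m' seen -> skip; s[6]='h' seen -> skip; s[7]='m' seen -> skip
Result: mhx


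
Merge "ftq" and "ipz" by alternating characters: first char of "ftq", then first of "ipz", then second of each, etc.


String 1: 'ftq'
String 2: 'ipz'
Operation: alternate characters
Pairs: 'f'+'i', 't'+'p', 'q'+'z'
Result: fitpqz


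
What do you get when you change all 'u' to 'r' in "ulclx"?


Input string: 'ulclx'
Operation: replace 'u' with 'r'
Positions of 'u': 0
After replacement: rlclx


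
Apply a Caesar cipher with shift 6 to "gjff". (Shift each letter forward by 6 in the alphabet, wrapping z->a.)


Input: 'gjff', shift = 6
Operation: for each letter, (position + 6) mod 26
Mapping: 'g'(6+6=12)->'m', 'j'(9+6=15)->'p', 'f'(5+6=11)->'l', 'f'(5+6=11)->'l'
Result: mpll


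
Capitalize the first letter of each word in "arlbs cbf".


Input string: 'arlbs cbf'
Operation: capitalize first letter of each word
Word transformations: 'arlbs'->'Arlbs', 'cbf'->'Cbf'
Result: Arlbs Cbf


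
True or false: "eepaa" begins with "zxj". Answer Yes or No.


Input string: 'eepaa'
Prefix to check: 'zxj'
First 3 characters of input: 'eep'
Match: False
Result: No


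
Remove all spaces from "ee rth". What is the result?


Input string: 'ee rth'
Operation: remove all spaces
Words: 'ee', 'rth'
Join without spaces: eerth


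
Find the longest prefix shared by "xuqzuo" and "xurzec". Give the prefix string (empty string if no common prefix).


String 1: 'xuqzuo'
String 2: 'xurzec'
Compare position by position:
pos 0: 'x' vs 'x' match
pos 1: 'u' vs 'u' match
pos 2: 'q' vs 'r' differ -> stop
Longest common prefix: "xu" (length 2)


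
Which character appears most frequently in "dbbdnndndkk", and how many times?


Input: 'dbbdnndndkk'
Operation: tally each character
Counts: 'b':2, 'd':4, 'k':2, 'n':3
Maximum: 'd' appears 4 times


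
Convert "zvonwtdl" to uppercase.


Input string: 'zvonwtdl'
Operation: convert each letter to uppercase
Mapping: 'z'->'Z', 'v'->'V', 'o'->'O', 'n'->'N', 'w'->'W', 't'->'T', 'd'->'D', 'l'->'L'
Result: ZVONWTDL


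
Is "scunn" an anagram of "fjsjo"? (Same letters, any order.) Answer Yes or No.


String 1: 'fjsjo' -> sorted: 'fjjos'
String 2: 'scunn' -> sorted: 'cnnsu'
Compare sorted forms: 'fjjos' != 'cnnsu'
Anagram: No


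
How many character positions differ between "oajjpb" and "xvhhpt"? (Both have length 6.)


String 1: 'oajjpb'
String 2: 'xvhhpt'
Compare each position: pos 0: 'o'!='x', pos 1: 'a'!='v', pos 2: 'j'!='h', pos 3: 'j'!='h', pos 4: 'p'=='p', pos 5: 'b'!='t'
Differing positions: 5
Hamming distance: 5


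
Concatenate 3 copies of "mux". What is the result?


Input string: 'mux'
Operation: repeat 3 times
Concatenation: 'mux' + 'mux' + 'mux'
Result: muxmuxmux


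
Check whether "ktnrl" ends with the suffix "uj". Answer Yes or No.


Input string: 'ktnrl'
Suffix to check: 'uj'
Last 2 characters of input: 'rl'
Match: False
Result: No


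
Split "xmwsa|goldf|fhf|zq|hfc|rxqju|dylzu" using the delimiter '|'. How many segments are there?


Input string: 'xmwsa|goldf|fhf|zq|hfc|rxqju|dylzu'
Delimiter: '|'
Split result: 'xmwsa', 'goldf', 'fhf', 'zq', 'hfc', 'rxqju', 'dylzu'
Number of parts: 7


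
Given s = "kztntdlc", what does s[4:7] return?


Input string: 'kztntdlc'
Operation: slice [4:7]
Extract characters: s[4]='t', s[5]='d', s[6]='l'
Result: tdl


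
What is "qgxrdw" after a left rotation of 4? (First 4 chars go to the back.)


Input: 'qgxrdw', shift = 4
Operation: split at index 4 and swap parts
Front part s[0:4] = 'qgxr'
Back part s[4:] = 'dw'
Rotated = back + front = 'dw' + 'qgxr'
Result: dwqgxr


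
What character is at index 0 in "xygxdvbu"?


Input string: 'xygxdvbu'
Operation: get character at index 0
Index mapping: s[0]='x'
Result: 'x'


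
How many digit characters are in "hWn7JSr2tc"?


Input string: 'hWn7JSr2tc'
Operation: count digit characters (0-9)
Scan: 'h', 'W', 'n', '7'(digit), 'J', 'S', 'r', '2'(digit), 't', 'c'
Digits found: 2
Result: 2


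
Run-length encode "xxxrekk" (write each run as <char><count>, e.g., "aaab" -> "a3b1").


Input: 'xxxrekk'
Operation: identify consecutive runs
Runs: 'xxx' -> x3, 'r' -> r1, 'e' -> e1, 'kk' -> k2
Encoded: x3r1e1k2


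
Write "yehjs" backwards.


Input string: 'yehjs'
Operation: reverse character order
Original order: 'y' -> 'e' -> 'h' -> 'j' -> 's'
Reversed order: 's' -> 'j' -> 'h' -> 'e' -> 'y'
Result: sjhey


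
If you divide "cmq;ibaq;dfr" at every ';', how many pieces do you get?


Input string: 'cmq;ibaq;dfr'
Delimiter: ';'
Split result: 'cmq', 'ibaq', 'dfr'
Number of parts: 3


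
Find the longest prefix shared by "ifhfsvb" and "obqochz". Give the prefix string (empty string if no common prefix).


String 1: 'ifhfsvb'
String 2: 'obqochz'
Compare position by position:
pos 0: 'i' vs 'o' differ -> stop
Longest common prefix: "" (length 0)


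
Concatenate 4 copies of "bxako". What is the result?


Input string: 'bxako'
Operation: repeat 4 times
Concatenation: 'bxako' + 'bxako' + 'bxako' + 'bxako'
Result: bxakobxakobxakobxako


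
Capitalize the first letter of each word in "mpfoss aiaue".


Input string: 'mpfoss aiaue'
Operation: capitalize first letter of each word
Word transformations: 'mpfoss'->'Mpfoss', 'aiaue'->'Aiaue'
Result: Mpfoss Aiaue


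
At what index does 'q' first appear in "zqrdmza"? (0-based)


Input string: 'zqrdmza'
Target: 'q'
Scanning left to right: s[0]='z', s[1]='q'
First match at index: 1


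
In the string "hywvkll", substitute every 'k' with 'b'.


Input string: 'hywvkll'
Operation: replace 'k' with 'b'
Positions of 'k': 4
After replacement: hywvbll


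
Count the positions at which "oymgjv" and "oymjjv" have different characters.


String 1: 'oymgjv'
String 2: 'oymjjv'
Compare each position: pos 0: 'o'=='o', pos 1: 'y'=='y', pos 2: 'm'=='m', pos 3: 'g'!='j', pos 4: 'j'=='j', pos 5: 'v'=='v'
Differing positions: 1
Hamming distance: 1


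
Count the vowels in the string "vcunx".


Input string: 'vcunx'
Operation: count vowels (a, e, i, o, u)
Scan: s[0]='v', s[1]='c', s[2]='u' (vowel), s[3]='n', s[4]='x'
Vowels found: 1
Result: 1


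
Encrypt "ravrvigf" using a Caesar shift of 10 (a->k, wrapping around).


Input: 'ravrvigf', shift = 10
Operation: for each letter, (position + 10) mod 26
Mapping: 'r'(17+10=27, 27 mod 26=1)->'b', 'a'(0+10=10)->'k', 'v'(21+10=31, 31 mod 26=5)->'f', 'r'(17+10=27, 27 mod 26=1)->'b', 'v'(21+10=31, 31 mod 26=5)->'f', 'i'(8+10=18)->'s', 'g'(6+10=16)->'q', 'f'(5+10=15)->'p'
Result: bkfbfsqp


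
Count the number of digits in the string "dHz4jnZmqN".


Input string: 'dHz4jnZmqN'
Operation: count digit characters (0-9)
Scan: 'd', 'H', 'z', '4'(digit), 'j', 'n', 'Z', 'm', 'q', 'N'
Digits found: 1
Result: 1


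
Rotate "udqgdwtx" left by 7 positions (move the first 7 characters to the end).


Input: 'udqgdwtx', shift = 7
Operation: split at index 7 and swap parts
Front part s[0:7] = 'udqgdwt'
Back part s[7:] = 'x'
Rotated = back + front = 'x' + 'udqgdwt'
Result: xudqgdwt


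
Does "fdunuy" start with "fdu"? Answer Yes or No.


Input string: 'fdunuy'
Prefix to check: 'fdu'
First 3 characters of input: 'fdu'
Match: True
Result: Yes


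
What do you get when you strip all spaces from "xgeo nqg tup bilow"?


Input string: 'xgeo nqg tup bilow'
Operation: remove all spaces
Words: 'xgeo', 'nqg', 'tup', 'bilow'
Join without spaces: xgeonqgtupbilow


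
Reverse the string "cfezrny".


Input string: 'cfezrny'
Operation: reverse character order
Original order: 'c' -> 'f' -> 'e' -> 'z' -> 'r' -> 'n' -> 'y'
Reversed order: 'y' -> 'n' -> 'r' -> 'z' -> 'e' -> 'f' -> 'c'
Result: ynrzefc


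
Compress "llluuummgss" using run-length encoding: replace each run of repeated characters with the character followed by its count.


Input: 'llluuummgss'
Operation: identify consecutive runs
Runs: 'lll' -> l3, 'uuu' -> u3, 'mm' -> m2, 'g' -> g1, 'ss' -> s2
Encoded: l3u3m2g1s2


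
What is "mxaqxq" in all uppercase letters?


Input string: 'mxaqxq'
Operation: convert each letter to uppercase
Mapping: 'm'->'M', 'x'->'X', 'a'->'A', 'q'->'Q', 'x'->'X', 'q'->'Q'
Result: MXAQXQ


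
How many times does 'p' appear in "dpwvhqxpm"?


Input string: 'dpwvhqxpm'
Target character: 'p'
Scan each position: s[1]='p', s[7]='p'
Matches found at indices: 1, 7
Total: 2


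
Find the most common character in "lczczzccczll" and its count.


Input: 'lczczzccczll'
Operation: tally each character
Counts: 'c':5, 'l':3, 'z':4
Maximum: 'c' appears 5 times


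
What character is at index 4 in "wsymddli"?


Input string: 'wsymddli'
Operation: get character at index 4
Index mapping: s[0]='w', s[1]='s', s[2]='y', s[3]='m', s[4]='d'
Result: 'd'


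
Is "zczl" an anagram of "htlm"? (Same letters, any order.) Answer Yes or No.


String 1: 'htlm' -> sorted: 'hlmt'
String 2: 'zczl' -> sorted: 'clzz'
Compare sorted forms: 'hlmt' != 'clzz'
Anagram: No


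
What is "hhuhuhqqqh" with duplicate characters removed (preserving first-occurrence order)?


Input: 'hhuhuhqqqh'
Operation: keep first occurrence of each character
Scan: s[0]='h' new -> keep; s[1]='h' seen -> skip; s[2]='u' new -> keep; s[3]='h' seen -> skip; s[4]='u' seen -> skip; s[5]='h' seen -> skip; s[6]='q' new -> keep; s[7]='q' seen -> skip; s[8]='q' seen -> skip; s[9]='h' seen -> skip
Result: huq


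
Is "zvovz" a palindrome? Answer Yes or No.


Input string: 'zvovz'
Reversed: 'zvovz'
Compare pairs: s[0]='z' vs s[4]='z' (match), s[1]='v' vs s[3]='v' (match)
Palindrome: Yes


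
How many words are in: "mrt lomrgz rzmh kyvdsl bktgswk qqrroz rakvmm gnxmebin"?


Input string: 'mrt lomrgz rzmh kyvdsl bktgswk qqrroz rakvmm gnxmebin'
Operation: split by spaces
Words found: 'mrt', 'lomrgz', 'rzmh', 'kyvdsl', 'bktgswk', 'qqrroz', 'rakvmm', 'gnxmebin'
Word count: 8


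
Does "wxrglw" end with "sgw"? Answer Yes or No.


Input string: 'wxrglw'
Suffix to check: 'sgw'
Last 3 characters of input: 'glw'
Match: False
Result: No


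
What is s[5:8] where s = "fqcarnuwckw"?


Input string: 'fqcarnuwckw'
Operation: slice [5:8]
Extract characters: s[5]='n', s[6]='u', s[7]='w'
Result: nuw


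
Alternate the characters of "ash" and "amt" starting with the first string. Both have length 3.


String 1: 'ash'
String 2: 'amt'
Operation: alternate characters
Pairs: 'a'+'a', 's'+'m', 'h'+'t'
Result: aasmht


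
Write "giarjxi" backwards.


Input string: 'giarjxi'
Operation: reverse character order
Original order: 'g' -> 'i' -> 'a' -> 'r' -> 'j' -> 'x' -> 'i'
Reversed order: 'i' -> 'x' -> 'j' -> 'r' -> 'a' -> 'i' -> 'g'
Result: ixjraig


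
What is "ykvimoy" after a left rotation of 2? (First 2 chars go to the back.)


Input: 'ykvimoy', shift = 2
Operation: split at index 2 and swap parts
Front part s[0:2] = 'yk'
Back part s[2:] = 'vimoy'
Rotated = back + front = 'vimoy' + 'yk'
Result: vimoyyk


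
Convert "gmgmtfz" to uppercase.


Input string: 'gmgmtfz'
Operation: convert each letter to uppercase
Mapping: 'g'->'G', 'm'->'M', 'g'->'G', 'm'->'M', 't'->'T', 'f'->'F', 'z'->'Z'
Result: GMGMTFZ


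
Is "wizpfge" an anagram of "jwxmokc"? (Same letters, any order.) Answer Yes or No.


String 1: 'jwxmokc' -> sorted: 'cjkmowx'
String 2: 'wizpfge' -> sorted: 'efgipwz'
Compare sorted forms: 'cjkmowx' != 'efgipwz'
Anagram: No


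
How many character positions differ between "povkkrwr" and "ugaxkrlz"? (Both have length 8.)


String 1: 'povkkrwr'
String 2: 'ugaxkrlz'
Compare each position: pos 0: 'p'!='u', pos 1: 'o'!='g', pos 2: 'v'!='a', pos 3: 'k'!='x', pos 4: 'k'=='k', pos 5: 'r'=='r', pos 6: 'w'!='l', pos 7: 'r'!='z'
Differing positions: 6
Hamming distance: 6


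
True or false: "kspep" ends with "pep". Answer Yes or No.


Input string: 'kspep'
Suffix to check: 'pep'
Last 3 characters of input: 'pep'
Match: True
Result: Yes


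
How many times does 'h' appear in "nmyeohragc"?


Input string: 'nmyeohragc'
Target character: 'h'
Scan each position: s[5]='h'
Matches found at indices: 5
Total: 1


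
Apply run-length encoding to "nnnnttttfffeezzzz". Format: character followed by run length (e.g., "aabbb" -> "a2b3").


Input: 'nnnnttttfffeezzzz'
Operation: identify consecutive runs
Runs: 'nnnn' -> n4, 'tttt' -> t4, 'fff' -> f3, 'ee' -> e2, 'zzzz' -> z4
Encoded: n4t4f3e2z4


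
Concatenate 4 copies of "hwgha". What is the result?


Input string: 'hwgha'
Operation: repeat 4 times
Concatenation: 'hwgha' + 'hwgha' + 'hwgha' + 'hwgha'
Result: hwghahwghahwghahwgha


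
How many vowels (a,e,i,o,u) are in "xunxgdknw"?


Input string: 'xunxgdknw'
Operation: count vowels (a, e, i, o, u)
Scan: s[0]='x', s[1]='u' (vowel), s[2]='n', s[3]='x', s[4]='g', s[5]='d', s[6]='k', s[7]='n', s[8]='w'
Vowels found: 1
Result: 1


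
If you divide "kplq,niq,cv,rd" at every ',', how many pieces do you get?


Input string: 'kplq,niq,cv,rd'
Delimiter: ','
Split result: 'kplq', 'niq', 'cv', 'rd'
Number of parts: 4


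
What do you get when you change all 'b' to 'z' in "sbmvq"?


Input string: 'sbmvq'
Operation: replace 'b' with 'z'
Positions of 'b': 1
After replacement: szmvq


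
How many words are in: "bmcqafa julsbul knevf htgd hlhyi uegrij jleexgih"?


Input string: 'bmcqafa julsbul knevf htgd hlhyi uegrij jleexgih'
Operation: split by spaces
Words found: 'bmcqafa', 'julsbul', 'knevf', 'htgd', 'hlhyi', 'uegrij', 'jleexgih'
Word count: 7


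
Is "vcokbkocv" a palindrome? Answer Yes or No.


Input string: 'vcokbkocv'
Reversed: 'vcokbkocv'
Compare pairs: s[0]='v' vs s[8]='v' (match), s[1]='c' vs s[7]='c' (match), s[2]='o' vs s[6]='o' (match), s[3]='k' vs s[5]='k' (match)
Palindrome: Yes


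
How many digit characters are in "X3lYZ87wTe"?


Input string: 'X3lYZ87wTe'
Operation: count digit characters (0-9)
Scan: 'X', '3'(digit), 'l', 'Y', 'Z', '8'(digit), '7'(digit), 'w', 'T', 'e'
Digits found: 3
Result: 3


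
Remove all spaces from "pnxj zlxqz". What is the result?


Input string: 'pnxj zlxqz'
Operation: remove all spaces
Words: 'pnxj', 'zlxqz'
Join without spaces: pnxjzlxqz


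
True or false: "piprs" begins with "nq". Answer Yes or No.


Input string: 'piprs'
Prefix to check: 'nq'
First 2 characters of input: 'pi'
Match: False
Result: No


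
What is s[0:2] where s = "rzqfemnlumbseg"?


Input string: 'rzqfemnlumbseg'
Operation: slice [0:2]
Extract characters: s[0]='r', s[1]='z'
Result: rz


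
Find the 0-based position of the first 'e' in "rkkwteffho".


Input string: 'rkkwteffho'
Target: 'e'
Scanning left to right: s[0]='r', s[1]='k', s[2]='k', s[3]='w', s[4]='t', s[5]='e'
First match at index: 5


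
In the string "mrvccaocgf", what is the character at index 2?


Input string: 'mrvccaocgf'
Operation: get character at index 2
Index mapping: s[0]='m', s[1]='r', s[2]='v'
Result: 'v'


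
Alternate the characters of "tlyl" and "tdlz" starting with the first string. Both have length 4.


String 1: 'tlyl'
String 2: 'tdlz'
Operation: alternate characters
Pairs: 't'+'t', 'l'+'d', 'y'+'l', 'l'+'z'
Result: ttldyllz


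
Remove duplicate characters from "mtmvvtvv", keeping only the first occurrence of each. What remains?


Input: 'mtmvvtvv'
Operation: keep first occurrence of each character
Scan: s[0]='m' new -> keep; s[1]='t' new -> keep; s[2]='m' seen -> skip; s[3]='v' new -> keep; s[4]='v' seen -> skip; s[5]='t' seen -> skip; s[6]='v' seen -> skip; s[7]='v' seen -> skip
Result: mtv


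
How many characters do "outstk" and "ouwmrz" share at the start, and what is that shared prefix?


String 1: 'outstk'
String 2: 'ouwmrz'
Compare position by position:
pos 0: 'o' vs 'o' match
pos 1: 'u' vs 'u' match
pos 2: 't' vs 'w' differ -> stop
Longest common prefix: "ou" (length 2)


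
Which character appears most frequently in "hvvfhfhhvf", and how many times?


Input: 'hvvfhfhhvf'
Operation: tally each character
Counts: 'f':3, 'h':4, 'v':3
Maximum: 'h' appears 4 times


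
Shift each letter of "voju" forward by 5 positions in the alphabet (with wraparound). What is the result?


Input: 'voju', shift = 5
Operation: for each letter, (position + 5) mod 26
Mapping: 'v'(21+5=26, 26 mod 26=0)->'a', 'o'(14+5=19)->'t', 'j'(9+5=14)->'o', 'u'(20+5=25)->'z'
Result: atoz


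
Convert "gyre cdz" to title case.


Input string: 'gyre cdz'
Operation: capitalize first letter of each word
Word transformations: 'gyre'->'Gyre', 'cdz'->'Cdz'
Result: Gyre Cdz


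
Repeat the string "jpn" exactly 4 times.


Input string: 'jpn'
Operation: repeat 4 times
Concatenation: 'jpn' + 'jpn' + 'jpn' + 'jpn'
Result: jpnjpnjpnjpn


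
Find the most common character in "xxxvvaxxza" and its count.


Input: 'xxxvvaxxza'
Operation: tally each character
Counts: 'a':2, 'v':2, 'x':5, 'z':1
Maximum: 'x' appears 5 times


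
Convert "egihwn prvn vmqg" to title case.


Input string: 'egihwn prvn vmqg'
Operation: capitalize first letter of each word
Word transformations: 'egihwn'->'Egihwn', 'prvn'->'Prvn', 'vmqg'->'Vmqg'
Result: Egihwn Prvn Vmqg


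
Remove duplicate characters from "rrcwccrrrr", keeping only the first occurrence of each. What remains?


Input: 'rrcwccrrrr'
Operation: keep first occurrence of each character
Scan: s[0]='r' new -> keep; s[1]='r' seen -> skip; s[2]='c' new -> keep; s[3]='w' new -> keep; s[4]='c' seen -> skip; s[5]='c' seen -> skip; s[6]='r' seen -> skip; s[7]='r' seen -> skip; s[8]='r' seen -> skip; s[9]='r' seen -> skip
Result: rcw


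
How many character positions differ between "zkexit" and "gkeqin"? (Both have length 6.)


String 1: 'zkexit'
String 2: 'gkeqin'
Compare each position: pos 0: 'z'!='g', pos 1: 'k'=='k', pos 2: 'e'=='e', pos 3: 'x'!='q', pos 4: 'i'=='i', pos 5: 't'!='n'
Differing positions: 3
Hamming distance: 3


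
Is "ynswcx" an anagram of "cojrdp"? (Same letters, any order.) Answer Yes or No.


String 1: 'cojrdp' -> sorted: 'cdjopr'
String 2: 'ynswcx' -> sorted: 'cnswxy'
Compare sorted forms: 'cdjopr' != 'cnswxy'
Anagram: No


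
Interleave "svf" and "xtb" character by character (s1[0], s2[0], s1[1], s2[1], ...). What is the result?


String 1: 'svf'
String 2: 'xtb'
Operation: alternate characters
Pairs: 's'+'x', 'v'+'t', 'f'+'b'
Result: sxvtfb


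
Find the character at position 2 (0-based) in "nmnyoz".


Input string: 'nmnyoz'
Operation: get character at index 2
Index mapping: s[0]='n', s[1]='m', s[2]='n'
Result: 'n'


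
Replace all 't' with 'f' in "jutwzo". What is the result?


Input string: 'jutwzo'
Operation: replace 't' with 'f'
Positions of 't': 2
After replacement: jufwzo


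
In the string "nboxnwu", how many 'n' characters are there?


Input string: 'nboxnwu'
Target character: 'n'
Scan each position: s[0]='n', s[4]='n'
Matches found at indices: 0, 4
Total: 2


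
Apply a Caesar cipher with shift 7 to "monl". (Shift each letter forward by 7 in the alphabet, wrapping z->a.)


Input: 'monl', shift = 7
Operation: for each letter, (position + 7) mod 26
Mapping: 'm'(12+7=19)->'t', 'o'(14+7=21)->'v', 'n'(13+7=20)->'u', 'l'(11+7=18)->'s'
Result: tvus


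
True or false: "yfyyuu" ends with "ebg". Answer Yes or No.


Input string: 'yfyyuu'
Suffix to check: 'ebg'
Last 3 characters of input: 'yuu'
Match: False
Result: No


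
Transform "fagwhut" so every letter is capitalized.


Input string: 'fagwhut'
Operation: convert each letter to uppercase
Mapping: 'f'->'F', 'a'->'A', 'g'->'G', 'w'->'W', 'h'->'H', 'u'->'U', 't'->'T'
Result: FAGWHUT


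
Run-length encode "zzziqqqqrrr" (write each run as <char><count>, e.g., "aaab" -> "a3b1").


Input: 'zzziqqqqrrr'
Operation: identify consecutive runs
Runs: 'zzz' -> z3, 'i' -> i1, 'qqqq' -> q4, 'rrr' -> r3
Encoded: z3i1q4r3


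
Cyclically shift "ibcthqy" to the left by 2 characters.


Input: 'ibcthqy', shift = 2
Operation: split at index 2 and swap parts
Front part s[0:2] = 'ib'
Back part s[2:] = 'cthqy'
Rotated = back + front = 'cthqy' + 'ib'
Result: cthqyib


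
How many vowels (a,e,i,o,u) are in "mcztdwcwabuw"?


Input string: 'mcztdwcwabuw'
Operation: count vowels (a, e, i, o, u)
Scan: s[0]='m', s[1]='c', s[2]='z', s[3]='t', s[4]='d', s[5]='w', s[6]='c', s[7]='w', s[8]='a' (vowel), s[9]='b', s[10]='u' (vowel), s[11]='w'
Vowels found: 2
Result: 2


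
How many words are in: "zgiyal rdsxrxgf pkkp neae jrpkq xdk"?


Input string: 'zgiyal rdsxrxgf pkkp neae jrpkq xdk'
Operation: split by spaces
Words found: 'zgiyal', 'rdsxrxgf', 'pkkp', 'neae', 'jrpkq', 'xdk'
Word count: 6


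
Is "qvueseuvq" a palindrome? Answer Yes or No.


Input string: 'qvueseuvq'
Reversed: 'qvueseuvq'
Compare pairs: s[0]='q' vs s[8]='q' (match), s[1]='v' vs s[7]='v' (match), s[2]='u' vs s[6]='u' (match), s[3]='e' vs s[5]='e' (match)
Palindrome: Yes


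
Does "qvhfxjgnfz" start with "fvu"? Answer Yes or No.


Input string: 'qvhfxjgnfz'
Prefix to check: 'fvu'
First 3 characters of input: 'qvh'
Match: False
Result: No


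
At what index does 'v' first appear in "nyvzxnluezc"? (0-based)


Input string: 'nyvzxnluezc'
Target: 'v'
Scanning left to right: s[0]='n', s[1]='y', s[2]='v'
First match at index: 2


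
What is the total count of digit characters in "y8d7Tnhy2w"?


Input string: 'y8d7Tnhy2w'
Operation: count digit characters (0-9)
Scan: 'y', '8'(digit), 'd', '7'(digit), 'T', 'n', 'h', 'y', '2'(digit), 'w'
Digits found: 3
Result: 3


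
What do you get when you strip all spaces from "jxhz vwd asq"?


Input string: 'jxhz vwd asq'
Operation: remove all spaces
Words: 'jxhz', 'vwd', 'asq'
Join without spaces: jxhzvwdasq


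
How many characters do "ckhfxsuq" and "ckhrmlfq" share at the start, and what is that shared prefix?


String 1: 'ckhfxsuq'
String 2: 'ckhrmlfq'
Compare position by position:
pos 0: 'c' vs 'c' match
pos 1: 'k' vs 'k' match
pos 2: 'h' vs 'h' match
pos 3: 'f' vs 'r' differ -> stop
Longest common prefix: "ckh" (length 3)


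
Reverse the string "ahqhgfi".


Input string: 'ahqhgfi'
Operation: reverse character order
Original order: 'a' -> 'h' -> 'q' -> 'h' -> 'g' -> 'f' -> 'i'
Reversed order: 'i' -> 'f' -> 'g' -> 'h' -> 'q' -> 'h' -> 'a'
Result: ifghqha


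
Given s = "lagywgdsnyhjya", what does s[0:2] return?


Input string: 'lagywgdsnyhjya'
Operation: slice [0:2]
Extract characters: s[0]='l', s[1]='a'
Result: la


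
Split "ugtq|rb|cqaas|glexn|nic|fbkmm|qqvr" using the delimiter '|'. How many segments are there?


Input string: 'ugtq|rb|cqaas|glexn|nic|fbkmm|qqvr'
Delimiter: '|'
Split result: 'ugtq', 'rb', 'cqaas', 'glexn', 'nic', 'fbkmm', 'qqvr'
Number of parts: 7


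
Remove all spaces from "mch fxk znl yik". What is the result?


Input string: 'mch fxk znl yik'
Operation: remove all spaces
Words: 'mch', 'fxk', 'znl', 'yik'
Join without spaces: mchfxkznlyik


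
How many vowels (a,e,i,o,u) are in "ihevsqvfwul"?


Input string: 'ihevsqvfwul'
Operation: count vowels (a, e, i, o, u)
Scan: s[0]='i' (vowel), s[1]='h', s[2]='e' (vowel), s[3]='v', s[4]='s', s[5]='q', s[6]='v', s[7]='f', s[8]='w', s[9]='u' (vowel), s[10]='l'
Vowels found: 3
Result: 3


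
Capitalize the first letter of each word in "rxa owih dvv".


Input string: 'rxa owih dvv'
Operation: capitalize first letter of each word
Word transformations: 'rxa'->'Rxa', 'owih'->'Owih', 'dvv'->'Dvv'
Result: Rxa Owih Dvv


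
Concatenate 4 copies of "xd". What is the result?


Input string: 'xd'
Operation: repeat 4 times
Concatenation: 'xd' + 'xd' + 'xd' + 'xd'
Result: xdxdxdxd


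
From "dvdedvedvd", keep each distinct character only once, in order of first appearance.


Input: 'dvdedvedvd'
Operation: keep first occurrence of each character
Scan: s[0]='d' new -> keep; s[1]='v' new -> keep; s[2]='d' seen -> skip; s[3]='e' new -> keep; s[4]='d' seen -> skip; s[5]='v' seen -> skip; s[6]='e' seen -> skip; s[7]='d' seen -> skip; s[8]='v' seen -> skip; s[9]='d' seen -> skip
Result: dve


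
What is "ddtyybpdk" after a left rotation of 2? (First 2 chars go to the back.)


Input: 'ddtyybpdk', shift = 2
Operation: split at index 2 and swap parts
Front part s[0:2] = 'dd'
Back part s[2:] = 'tyybpdk'
Rotated = back + front = 'tyybpdk' + 'dd'
Result: tyybpdkdd


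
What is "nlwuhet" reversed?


Input string: 'nlwuhet'
Operation: reverse character order
Original order: 'n' -> 'l' -> 'w' -> 'u' -> 'h' -> 'e' -> 't'
Reversed order: 't' -> 'e' -> 'h' -> 'u' -> 'w' -> 'l' -> 'n'
Result: tehuwln


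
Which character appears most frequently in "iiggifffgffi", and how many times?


Input: 'iiggifffgffi'
Operation: tally each character
Counts: 'f':5, 'g':3, 'i':4
Maximum: 'f' appears 5 times


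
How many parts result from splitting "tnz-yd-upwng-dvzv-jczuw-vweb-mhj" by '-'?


Input string: 'tnz-yd-upwng-dvzv-jczuw-vweb-mhj'
Delimiter: '-'
Split result: 'tnz', 'yd', 'upwng', 'dvzv', 'jczuw', 'vweb', 'mhj'
Number of parts: 7


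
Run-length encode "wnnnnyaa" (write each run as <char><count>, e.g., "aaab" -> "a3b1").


Input: 'wnnnnyaa'
Operation: identify consecutive runs
Runs: 'w' -> w1, 'nnnn' -> n4, 'y' -> y1, 'aa' -> a2
Encoded: w1n4y1a2


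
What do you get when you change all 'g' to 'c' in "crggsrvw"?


Input string: 'crggsrvw'
Operation: replace 'g' with 'c'
Positions of 'g': 2, 3
After replacement: crccsrvw


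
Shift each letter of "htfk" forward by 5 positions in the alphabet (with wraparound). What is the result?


Input: 'htfk', shift = 5
Operation: for each letter, (position + 5) mod 26
Mapping: 'h'(7+5=12)->'m', 't'(19+5=24)->'y', 'f'(5+5=10)->'k', 'k'(10+5=15)->'p'
Result: mykp


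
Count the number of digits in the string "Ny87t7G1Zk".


Input string: 'Ny87t7G1Zk'
Operation: count digit characters (0-9)
Scan: 'N', 'y', '8'(digit), '7'(digit), 't', '7'(digit), 'G', '1'(digit), 'Z', 'k'
Digits found: 4
Result: 4


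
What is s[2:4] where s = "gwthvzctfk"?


Input string: 'gwthvzctfk'
Operation: slice [2:4]
Extract characters: s[2]='t', s[3]='h'
Result: th


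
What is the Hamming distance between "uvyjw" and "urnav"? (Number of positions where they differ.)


String 1: 'uvyjw'
String 2: 'urnav'
Compare each position: pos 0: 'u'=='u', pos 1: 'v'!='r', pos 2: 'y'!='n', pos 3: 'j'!='a', pos 4: 'w'!='v'
Differing positions: 4
Hamming distance: 4


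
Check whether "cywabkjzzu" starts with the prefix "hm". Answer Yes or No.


Input string: 'cywabkjzzu'
Prefix to check: 'hm'
First 2 characters of input: 'cy'
Match: False
Result: No


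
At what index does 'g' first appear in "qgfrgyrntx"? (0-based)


Input string: 'qgfrgyrntx'
Target: 'g'
Scanning left to right: s[0]='q', s[1]='g'
First match at index: 1


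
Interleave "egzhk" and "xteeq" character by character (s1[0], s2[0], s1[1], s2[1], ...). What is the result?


String 1: 'egzhk'
String 2: 'xteeq'
Operation: alternate characters
Pairs: 'e'+'x', 'g'+'t', 'z'+'e', 'h'+'e', 'k'+'q'
Result: exgtzehekq


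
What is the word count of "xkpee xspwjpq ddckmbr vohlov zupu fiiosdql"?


Input string: 'xkpee xspwjpq ddckmbr vohlov zupu fiiosdql'
Operation: split by spaces
Words found: 'xkpee', 'xspwjpq', 'ddckmbr', 'vohlov', 'zupu', 'fiiosdql'
Word count: 6


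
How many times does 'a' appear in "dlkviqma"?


Input string: 'dlkviqma'
Target character: 'a'
Scan each position: s[7]='a'
Matches found at indices: 7
Total: 1


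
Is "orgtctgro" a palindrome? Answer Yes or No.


Input string: 'orgtctgro'
Reversed: 'orgtctgro'
Compare pairs: s[0]='o' vs s[8]='o' (match), s[1]='r' vs s[7]='r' (match), s[2]='g' vs s[6]='g' (match), s[3]='t' vs s[5]='t' (match)
Palindrome: Yes


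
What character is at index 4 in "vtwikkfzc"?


Input string: 'vtwikkfzc'
Operation: get character at index 4
Index mapping: s[0]='v', s[1]='t', s[2]='w', s[3]='i', s[4]='k'
Result: 'k'


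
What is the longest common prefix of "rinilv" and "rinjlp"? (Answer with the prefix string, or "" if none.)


String 1: 'rinilv'
String 2: 'rinjlp'
Compare position by position:
pos 0: 'r' vs 'r' match
pos 1: 'i' vs 'i' match
pos 2: 'n' vs 'n' match
pos 3: 'i' vs 'j' differ -> stop
Longest common prefix: "rin" (length 3)


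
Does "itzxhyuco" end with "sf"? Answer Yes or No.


Input string: 'itzxhyuco'
Suffix to check: 'sf'
Last 2 characters of input: 'co'
Match: False
Result: No


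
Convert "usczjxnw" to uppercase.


Input string: 'usczjxnw'
Operation: convert each letter to uppercase
Mapping: 'u'->'U', 's'->'S', 'c'->'C', 'z'->'Z', 'j'->'J', 'x'->'X', 'n'->'N', 'w'->'W'
Result: USCZJXNW


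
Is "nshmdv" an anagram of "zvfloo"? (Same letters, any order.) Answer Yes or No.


String 1: 'zvfloo' -> sorted: 'floovz'
String 2: 'nshmdv' -> sorted: 'dhmnsv'
Compare sorted forms: 'floovz' != 'dhmnsv'
Anagram: No


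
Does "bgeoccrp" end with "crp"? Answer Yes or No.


Input string: 'bgeoccrp'
Suffix to check: 'crp'
Last 3 characters of input: 'crp'
Match: True
Result: Yes


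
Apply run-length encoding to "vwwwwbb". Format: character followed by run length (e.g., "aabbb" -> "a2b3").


Input: 'vwwwwbb'
Operation: identify consecutive runs
Runs: 'v' -> v1, 'wwww' -> w4, 'bb' -> b2
Encoded: v1w4b2


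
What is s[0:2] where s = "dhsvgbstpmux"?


Input string: 'dhsvgbstpmux'
Operation: slice [0:2]
Extract characters: s[0]='d', s[1]='h'
Result: dh


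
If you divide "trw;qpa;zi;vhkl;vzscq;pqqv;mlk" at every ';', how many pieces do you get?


Input string: 'trw;qpa;zi;vhkl;vzscq;pqqv;mlk'
Delimiter: ';'
Split result: 'trw', 'qpa', 'zi', 'vhkl', 'vzscq', 'pqqv', 'mlk'
Number of parts: 7


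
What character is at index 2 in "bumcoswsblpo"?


Input string: 'bumcoswsblpo'
Operation: get character at index 2
Index mapping: s[0]='b', s[1]='u', s[2]='m'
Result: 'm'


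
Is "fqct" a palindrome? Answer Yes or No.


Input string: 'fqct'
Reversed: 'tcqf'
Compare pairs: s[0]='f' vs s[3]='t' (mismatch), s[1]='q' vs s[2]='c' (mismatch)
Palindrome: No


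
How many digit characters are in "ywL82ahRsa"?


Input string: 'ywL82ahRsa'
Operation: count digit characters (0-9)
Scan: 'y', 'w', 'L', '8'(digit), '2'(digit), 'a', 'h', 'R', 's', 'a'
Digits found: 2
Result: 2


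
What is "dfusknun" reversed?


Input string: 'dfusknun'
Operation: reverse character order
Original order: 'd' -> 'f' -> 'u' -> 's' -> 'k' -> 'n' -> 'u' -> 'n'
Reversed order: 'n' -> 'u' -> 'n' -> 'k' -> 's' -> 'u' -> 'f' -> 'd'
Result: nunksufd


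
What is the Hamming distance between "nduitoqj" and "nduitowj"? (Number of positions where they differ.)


String 1: 'nduitoqj'
String 2: 'nduitowj'
Compare each position: pos 0: 'n'=='n', pos 1: 'd'=='d', pos 2: 'u'=='u', pos 3: 'i'=='i', pos 4: 't'=='t', pos 5: 'o'=='o', pos 6: 'q'!='w', pos 7: 'j'=='j'
Differing positions: 1
Hamming distance: 1


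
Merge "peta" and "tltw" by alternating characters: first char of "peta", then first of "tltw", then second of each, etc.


String 1: 'peta'
String 2: 'tltw'
Operation: alternate characters
Pairs: 'p'+'t', 'e'+'l', 't'+'t', 'a'+'w'
Result: ptelttaw


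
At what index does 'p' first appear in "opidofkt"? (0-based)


Input string: 'opidofkt'
Target: 'p'
Scanning left to right: s[0]='o', s[1]='p'
First match at index: 1


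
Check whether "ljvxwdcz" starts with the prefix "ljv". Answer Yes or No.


Input string: 'ljvxwdcz'
Prefix to check: 'ljv'
First 3 characters of input: 'ljv'
Match: True
Result: Yes


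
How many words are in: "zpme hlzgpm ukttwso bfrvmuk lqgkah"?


Input string: 'zpme hlzgpm ukttwso bfrvmuk lqgkah'
Operation: split by spaces
Words found: 'zpme', 'hlzgpm', 'ukttwso', 'bfrvmuk', 'lqgkah'
Word count: 5


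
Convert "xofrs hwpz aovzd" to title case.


Input string: 'xofrs hwpz aovzd'
Operation: capitalize first letter of each word
Word transformations: 'xofrs'->'Xofrs', 'hwpz'->'Hwpz', 'aovzd'->'Aovzd'
Result: Xofrs Hwpz Aovzd


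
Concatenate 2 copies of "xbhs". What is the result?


Input string: 'xbhs'
Operation: repeat 2 times
Concatenation: 'xbhs' + 'xbhs'
Result: xbhsxbhs


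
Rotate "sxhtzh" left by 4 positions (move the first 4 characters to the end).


Input: 'sxhtzh', shift = 4
Operation: split at index 4 and swap parts
Front part s[0:4] = 'sxht'
Back part s[4:] = 'zh'
Rotated = back + front = 'zh' + 'sxht'
Result: zhsxht


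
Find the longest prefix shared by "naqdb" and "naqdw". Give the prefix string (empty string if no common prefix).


String 1: 'naqdb'
String 2: 'naqdw'
Compare position by position:
pos 0: 'n' vs 'n' match
pos 1: 'a' vs 'a' match
pos 2: 'q' vs 'q' match
pos 3: 'd' vs 'd' match
pos 4: 'b' vs 'w' differ -> stop
Longest common prefix: "naqd" (length 4)


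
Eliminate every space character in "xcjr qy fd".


Input string: 'xcjr qy fd'
Operation: remove all spaces
Words: 'xcjr', 'qy', 'fd'
Join without spaces: xcjrqyfd


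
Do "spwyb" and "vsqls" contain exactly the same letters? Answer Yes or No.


String 1: 'spwyb' -> sorted: 'bpswy'
String 2: 'vsqls' -> sorted: 'lqssv'
Compare sorted forms: 'bpswy' != 'lqssv'
Anagram: No


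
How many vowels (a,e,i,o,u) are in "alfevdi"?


Input string: 'alfevdi'
Operation: count vowels (a, e, i, o, u)
Scan: s[0]='a' (vowel), s[1]='l', s[2]='f', s[3]='e' (vowel), s[4]='v', s[5]='d', s[6]='i' (vowel)
Vowels found: 3
Result: 3


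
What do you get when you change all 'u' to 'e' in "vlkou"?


Input string: 'vlkou'
Operation: replace 'u' with 'e'
Positions of 'u': 4
After replacement: vlkoe


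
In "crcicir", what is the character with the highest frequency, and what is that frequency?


Input: 'crcicir'
Operation: tally each character
Counts: 'c':3, 'i':2, 'r':2
Maximum: 'c' appears 3 times


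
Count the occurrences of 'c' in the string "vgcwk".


Input string: 'vgcwk'
Target character: 'c'
Scan each position: s[2]='c'
Matches found at indices: 2
Total: 1


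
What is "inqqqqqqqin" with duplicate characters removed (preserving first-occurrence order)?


Input: 'inqqqqqqqin'
Operation: keep first occurrence of each character
Scan: s[0]='i' new -> keep; s[1]='n' new -> keep; s[2]='q' new -> keep; s[3]='q' seen -> skip; s[4]='q' seen -> skip; s[5]='q' seen -> skip; s[6]='q' seen -> skip; s[7]='q' seen -> skip; s[8]='q' seen -> skip; s[9]='i' seen -> skip; s[10]='n' seen -> skip
Result: inq


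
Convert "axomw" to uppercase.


Input string: 'axomw'
Operation: convert each letter to uppercase
Mapping: 'a'->'A', 'x'->'X', 'o'->'O', 'm'->'M', 'w'->'W'
Result: AXOMW


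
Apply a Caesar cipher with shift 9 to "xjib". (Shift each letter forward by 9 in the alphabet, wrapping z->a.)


Input: 'xjib', shift = 9
Operation: for each letter, (position + 9) mod 26
Mapping: 'x'(23+9=32, 32 mod 26=6)->'g', 'j'(9+9=18)->'s', 'i'(8+9=17)->'r', 'b'(1+9=10)->'k'
Result: gsrk


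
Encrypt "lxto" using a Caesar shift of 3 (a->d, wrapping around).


Input: 'lxto', shift = 3
Operation: for each letter, (position + 3) mod 26
Mapping: 'l'(11+3=14)->'o', 'x'(23+3=26, 26 mod 26=0)->'a', 't'(19+3=22)->'w', 'o'(14+3=17)->'r'
Result: oawr


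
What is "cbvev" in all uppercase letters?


Input string: 'cbvev'
Operation: convert each letter to uppercase
Mapping: 'c'->'C', 'b'->'B', 'v'->'V', 'e'->'E', 'v'->'V'
Result: CBVEV


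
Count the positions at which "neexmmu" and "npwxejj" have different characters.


String 1: 'neexmmu'
String 2: 'npwxejj'
Compare each position: pos 0: 'n'=='n', pos 1: 'e'!='p', pos 2: 'e'!='w', pos 3: 'x'=='x', pos 4: 'm'!='e', pos 5: 'm'!='j', pos 6: 'u'!='j'
Differing positions: 5
Hamming distance: 5


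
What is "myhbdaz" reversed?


Input string: 'myhbdaz'
Operation: reverse character order
Original order: 'm' -> 'y' -> 'h' -> 'b' -> 'd' -> 'a' -> 'z'
Reversed order: 'z' -> 'a' -> 'd' -> 'b' -> 'h' -> 'y' -> 'm'
Result: zadbhym


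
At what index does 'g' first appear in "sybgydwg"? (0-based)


Input string: 'sybgydwg'
Target: 'g'
Scanning left to right: s[0]='s', s[1]='y', s[2]='b', s[3]='g'
First match at index: 3


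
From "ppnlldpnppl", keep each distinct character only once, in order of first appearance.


Input: 'ppnlldpnppl'
Operation: keep first occurrence of each character
Scan: s[0]='p' new -> keep; s[1]='p' seen -> skip; s[2]='n' new -> keep; s[3]='l' new -> keep; s[4]='l' seen -> skip; s[5]='d' new -> keep; s[6]='p' seen -> skip; s[7]='n' seen -> skip; s[8]='p' seen -> skip; s[9]='p' seen -> skip; s[10]='l' seen -> skip
Result: pnld


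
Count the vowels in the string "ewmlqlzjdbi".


Input string: 'ewmlqlzjdbi'
Operation: count vowels (a, e, i, o, u)
Scan: s[0]='e' (vowel), s[1]='w', s[2]='m', s[3]='l', s[4]='q', s[5]='l', s[6]='z', s[7]='j', s[8]='d', s[9]='b', s[10]='i' (vowel)
Vowels found: 2
Result: 2


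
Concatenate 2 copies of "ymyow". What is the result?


Input string: 'ymyow'
Operation: repeat 2 times
Concatenation: 'ymyow' + 'ymyow'
Result: ymyowymyow


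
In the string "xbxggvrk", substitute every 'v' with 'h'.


Input string: 'xbxggvrk'
Operation: replace 'v' with 'h'
Positions of 'v': 5
After replacement: xbxgghrk


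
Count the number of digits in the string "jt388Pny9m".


Input string: 'jt388Pny9m'
Operation: count digit characters (0-9)
Scan: 'j', 't', '3'(digit), '8'(digit), '8'(digit), 'P', 'n', 'y', '9'(digit), 'm'
Digits found: 4
Result: 4


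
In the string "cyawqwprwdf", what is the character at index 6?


Input string: 'cyawqwprwdf'
Operation: get character at index 6
Index mapping: s[0]='c', s[1]='y', s[2]='a', s[3]='w', s[4]='q', s[5]='w', s[6]='p'
Result: 'p'


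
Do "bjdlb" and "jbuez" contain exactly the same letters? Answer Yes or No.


String 1: 'bjdlb' -> sorted: 'bbdjl'
String 2: 'jbuez' -> sorted: 'bejuz'
Compare sorted forms: 'bbdjl' != 'bejuz'
Anagram: No


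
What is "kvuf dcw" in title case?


Input string: 'kvuf dcw'
Operation: capitalize first letter of each word
Word transformations: 'kvuf'->'Kvuf', 'dcw'->'Dcw'
Result: Kvuf Dcw


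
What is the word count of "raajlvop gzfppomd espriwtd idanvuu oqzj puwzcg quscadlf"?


Input string: 'raajlvop gzfppomd espriwtd idanvuu oqzj puwzcg quscadlf'
Operation: split by spaces
Words found: 'raajlvop', 'gzfppomd', 'espriwtd', 'idanvuu', 'oqzj', 'puwzcg', 'quscadlf'
Word count: 7


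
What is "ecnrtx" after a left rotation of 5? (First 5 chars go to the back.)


Input: 'ecnrtx', shift = 5
Operation: split at index 5 and swap parts
Front part s[0:5] = 'ecnrt'
Back part s[5:] = 'x'
Rotated = back + front = 'x' + 'ecnrt'
Result: xecnrt


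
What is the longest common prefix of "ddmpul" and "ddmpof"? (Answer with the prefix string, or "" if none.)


String 1: 'ddmpul'
String 2: 'ddmpof'
Compare position by position:
pos 0: 'd' vs 'd' match
pos 1: 'd' vs 'd' match
pos 2: 'm' vs 'm' match
pos 3: 'p' vs 'p' match
pos 4: 'u' vs 'o' differ -> stop
Longest common prefix: "ddmp" (length 4)


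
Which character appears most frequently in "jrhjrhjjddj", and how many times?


Input: 'jrhjrhjjddj'
Operation: tally each character
Counts: 'd':2, 'h':2, 'j':5, 'r':2
Maximum: 'j' appears 5 times


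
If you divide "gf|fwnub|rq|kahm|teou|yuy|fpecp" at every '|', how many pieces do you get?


Input string: 'gf|fwnub|rq|kahm|teou|yuy|fpecp'
Delimiter: '|'
Split result: 'gf', 'fwnub', 'rq', 'kahm', 'teou', 'yuy', 'fpecp'
Number of parts: 7


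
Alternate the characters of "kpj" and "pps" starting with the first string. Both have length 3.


String 1: 'kpj'
String 2: 'pps'
Operation: alternate characters
Pairs: 'k'+'p', 'p'+'p', 'j'+'s'
Result: kpppjs
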